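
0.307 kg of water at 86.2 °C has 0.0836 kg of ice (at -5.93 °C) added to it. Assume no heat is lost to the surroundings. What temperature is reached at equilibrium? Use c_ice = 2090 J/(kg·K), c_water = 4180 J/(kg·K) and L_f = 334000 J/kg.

T_f ≈ 50.0 °C

Taking heat into each body as positive, Σ m c ΔT = 0:
ice -5.93→0 °C: 0.0836×2090×5.93 = 1036.1; fusion: m_ice L_f = 0.0836×334000 = 27922; warm the meltwater: 349.45 T; water: 1283.3(T − 86.2)
1632.7 T = 110617 − 28959 = 81658
T ≈ 50.01 °C — above 0 °C, consistent with complete melting.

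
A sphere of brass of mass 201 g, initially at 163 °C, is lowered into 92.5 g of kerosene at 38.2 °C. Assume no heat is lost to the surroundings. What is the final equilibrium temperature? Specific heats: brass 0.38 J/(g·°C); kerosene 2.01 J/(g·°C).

T_f ≈ 74.5 °C

Conservation of energy gives ΣQ = 0:
201·0.38·(T − 163) + 92.5·2.01·(T − 38.2) = 0
76.38(T − 163) + 185.92(T − 38.2) = 0
(76.38 + 185.92) T = 76.38·163 + 185.92·38.2
T = 19552/262.3 ≈ 74.54 °C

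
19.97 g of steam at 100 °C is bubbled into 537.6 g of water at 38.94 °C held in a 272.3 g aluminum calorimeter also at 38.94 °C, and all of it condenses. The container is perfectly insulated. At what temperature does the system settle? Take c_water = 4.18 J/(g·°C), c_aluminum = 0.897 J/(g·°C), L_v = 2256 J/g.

Net heat exchanged in the isolated system is zero:
steam→water at 100 °C releases m L_v = 19.97·2256 = 45052; condensed water 100 °C→T: 83.47(T − 100); original water: 2247.2(T − 38.94); cup: 244.25(T − 38.94)
2574.9 T = 45052 + 8347.5 + 97016 = 150416
T ≈ 58.42 °C, under the boiling point, so the assumption holds.

T_f ≈ 58.4 °C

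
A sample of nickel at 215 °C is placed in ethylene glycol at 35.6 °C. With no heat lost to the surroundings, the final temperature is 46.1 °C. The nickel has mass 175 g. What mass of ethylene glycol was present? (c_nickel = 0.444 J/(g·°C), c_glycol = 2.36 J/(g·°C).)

m ≈ 530 g

Heat gained plus heat lost sum to zero:
175·0.444·(46.1 − 215) + m·2.36·(46.1 − 35.6) = 0
24.78 m = 13124
m = 13124/24.78 ≈ 529.6 g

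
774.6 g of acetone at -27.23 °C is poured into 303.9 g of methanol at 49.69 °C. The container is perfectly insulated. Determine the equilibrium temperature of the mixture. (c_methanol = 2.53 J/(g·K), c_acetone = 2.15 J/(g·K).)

T_f ≈ -2.9 °C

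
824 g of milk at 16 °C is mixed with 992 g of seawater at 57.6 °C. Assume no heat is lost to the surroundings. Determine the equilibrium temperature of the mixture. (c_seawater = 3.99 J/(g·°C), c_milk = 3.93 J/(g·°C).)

Heat gained plus heat lost sum to zero:
992·3.99·(T − 57.6) + 824·3.93·(T − 16) = 0
3958.1(T − 57.6) + 3238.3(T − 16) = 0
7196.4 T = 279799
T ≈ 38.88 °C

T_f ≈ 38.9 °C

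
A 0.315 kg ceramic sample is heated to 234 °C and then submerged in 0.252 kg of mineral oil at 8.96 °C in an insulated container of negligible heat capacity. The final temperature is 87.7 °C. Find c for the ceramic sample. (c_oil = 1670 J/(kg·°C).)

c ≈ 719 J/(kg·°C)

Heat lost by the ceramic sample = heat gained by the oil:
0.315×c×(234 − 87.7) = 0.252×1670×(87.7 − 8.96)
46.08 c = 33137  ⇒  c ≈ 719 J/(kg·°C)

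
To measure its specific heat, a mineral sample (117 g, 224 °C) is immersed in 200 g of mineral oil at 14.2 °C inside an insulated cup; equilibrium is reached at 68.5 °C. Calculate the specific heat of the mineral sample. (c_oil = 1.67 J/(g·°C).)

c ≈ 0.997 J/(g·°C)

Net heat exchanged in the isolated system is zero:
117×c×(68.5 − 224) + 200×1.67×(68.5 − 14.2) = 0
-18194 c = -18136
c = -18136/-18194 ≈ 0.9969 J/(g·°C)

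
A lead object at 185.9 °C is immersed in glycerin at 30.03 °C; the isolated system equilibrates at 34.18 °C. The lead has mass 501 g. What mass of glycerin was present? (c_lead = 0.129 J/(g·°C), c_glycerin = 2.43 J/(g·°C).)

m ≈ 972 g

Net heat exchanged in the isolated system is zero:
501·0.129·(34.18 − 185.9) + m·2.43·(34.18 − 30.03) = 0
10.08 m = 9805.5
m = 9805.5/10.08 ≈ 972.3 g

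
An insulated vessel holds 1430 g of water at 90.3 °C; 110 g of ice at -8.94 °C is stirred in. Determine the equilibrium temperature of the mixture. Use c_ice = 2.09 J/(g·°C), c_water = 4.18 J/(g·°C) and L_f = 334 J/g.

T_f ≈ 77.8 °C

Heat gained plus heat lost sum to zero:
warm ice to 0 °C: 110×2.09×(0 − (-8.94)) = 2055.3; melt ice: 110×334 = 36740; warm the meltwater: 459.8 T; water: 5977.4(T − 90.3)
6437.2 T = 539759 − 38795 = 500964
T ≈ 77.82 °C (positive, so assuming full melt was valid).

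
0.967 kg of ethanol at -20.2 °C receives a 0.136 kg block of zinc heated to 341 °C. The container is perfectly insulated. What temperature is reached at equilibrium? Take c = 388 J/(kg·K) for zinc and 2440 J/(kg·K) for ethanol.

T_f ≈ -12.3 °C

T_f is the heat-capacity-weighted average of the initial temperatures:
T_f = (52.77·341 + 2359.5·(-20.2)) / (52.77 + 2359.5)
    = -29668 / 2412.2 ≈ -12.30 °C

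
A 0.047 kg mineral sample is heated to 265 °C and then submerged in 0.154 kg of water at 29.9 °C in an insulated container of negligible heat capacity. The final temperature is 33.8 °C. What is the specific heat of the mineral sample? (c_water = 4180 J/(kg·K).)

c ≈ 231 J/(kg·K)

Conservation of energy gives ΣQ = 0:
0.047×c×(33.8 − 265) + 0.154×4180×(33.8 − 29.9) = 0
-10.87 c = -2510.5
c = -2510.5/-10.87 ≈ 231 J/(kg·K)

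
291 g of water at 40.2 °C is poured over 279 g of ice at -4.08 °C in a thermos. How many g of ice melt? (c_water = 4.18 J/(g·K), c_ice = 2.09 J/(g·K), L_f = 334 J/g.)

m_melted ≈ 139 g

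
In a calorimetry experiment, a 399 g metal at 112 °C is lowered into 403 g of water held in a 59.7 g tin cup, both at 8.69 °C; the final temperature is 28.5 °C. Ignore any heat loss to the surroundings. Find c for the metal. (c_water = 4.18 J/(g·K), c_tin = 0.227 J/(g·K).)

Let T be the final temperature. ΣQ_i = 0:
399×c×(28.5 − 112) + 403×4.18×(28.5 − 8.69) + 59.7×0.227×(28.5 − 8.69) = 0
-33316 c = -33639
c = -33639/-33316 ≈ 1.01 J/(g·K)

c ≈ 1.01 J/(g·K)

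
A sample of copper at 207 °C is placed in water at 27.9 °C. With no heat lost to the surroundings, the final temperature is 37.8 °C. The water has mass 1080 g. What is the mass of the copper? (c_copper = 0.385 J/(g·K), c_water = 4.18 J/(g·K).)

m ≈ 686 g

Energy conservation, ΣQ = 0:
m×0.385×(37.8 − 207) + 1080×4.18×(37.8 − 27.9) = 0
-65.14 m = -44693
m = -44693/-65.14 ≈ 686.1 g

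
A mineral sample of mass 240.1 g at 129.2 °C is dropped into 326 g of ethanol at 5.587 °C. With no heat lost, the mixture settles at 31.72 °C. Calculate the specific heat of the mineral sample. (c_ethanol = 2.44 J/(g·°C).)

c ≈ 0.888 J/(g·°C)

Setting the total heat transfer to zero:
240.1·c·(31.72 − 129.2) + 326·2.44·(31.72 − 5.587) = 0
-23405 c = -20787
c = -20787/-23405 ≈ 0.8882 J/(g·°C)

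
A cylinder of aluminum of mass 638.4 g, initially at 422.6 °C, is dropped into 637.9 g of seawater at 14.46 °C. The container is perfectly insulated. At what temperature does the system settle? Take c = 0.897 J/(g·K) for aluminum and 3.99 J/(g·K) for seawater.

T_f ≈ 89.4 °C

Setting the total heat transfer to zero:
638.4*0.897*(T − 422.6) + 637.9*3.99*(T − 14.46) = 0
3117.9 T = 278804
T = 278804 / 3117.9 = 89.4 °C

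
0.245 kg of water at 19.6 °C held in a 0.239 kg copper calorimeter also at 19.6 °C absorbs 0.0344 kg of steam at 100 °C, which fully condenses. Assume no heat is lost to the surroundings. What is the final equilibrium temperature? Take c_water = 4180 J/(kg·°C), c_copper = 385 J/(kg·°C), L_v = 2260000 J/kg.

T_f ≈ 90.5 °C

Taking heat into each body as positive, Σ m c ΔT = 0:
latent heat released on condensation: 0.0344·2260000 = 77744
  condensate cools 100→T: 0.0344·4180·(T − 100) = 143.79(T − 100)
  original water: 1024.1(T − 19.6)
  cup: 92.02(T − 19.6)
1259.9 T = 77744 + 14379 + 21876 = 113999
T ≈ 90.48 °C — below 100 °C, confirming all the steam condensed.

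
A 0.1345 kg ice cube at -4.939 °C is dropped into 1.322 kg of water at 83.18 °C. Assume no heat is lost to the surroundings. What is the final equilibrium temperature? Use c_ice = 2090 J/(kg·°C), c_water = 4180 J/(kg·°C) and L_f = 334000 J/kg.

T_f ≈ 67.9 °C

Let T be the final temperature. ΣQ_i = 0:
ice -4.939→0 °C: 0.1345×2090×4.939 = 1388.4; latent heat to melt: 0.1345×334000 = 44923; warm the meltwater: 562.21 T; water: 5526(T − 83.18)
6088.2 T = 459649 − 46311 = 413338
T ≈ 67.89 °C (positive, so assuming full melt was valid).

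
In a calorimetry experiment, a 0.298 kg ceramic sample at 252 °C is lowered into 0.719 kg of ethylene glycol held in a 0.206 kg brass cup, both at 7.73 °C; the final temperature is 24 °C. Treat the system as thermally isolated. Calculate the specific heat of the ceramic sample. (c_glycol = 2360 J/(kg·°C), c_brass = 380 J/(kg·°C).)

Let T be the final temperature. ΣQ_i = 0:
0.298·c·(24 − 252) + 0.719·2360·(24 − 7.73) + 0.206·380·(24 − 7.73) = 0
-67.94 c = -28881
c = -28881/-67.94 ≈ 425.1 J/(kg·°C)

c ≈ 425 J/(kg·°C)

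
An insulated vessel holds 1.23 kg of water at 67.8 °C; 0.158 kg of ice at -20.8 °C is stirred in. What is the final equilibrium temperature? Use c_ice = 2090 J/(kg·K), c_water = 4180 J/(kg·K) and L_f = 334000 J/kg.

Energy balance with sensible and latent terms:
ice -20.8→0 °C: 0.158×2090×20.8 = 6868.6; latent heat to melt: 0.158×334000 = 52772; warm the meltwater: 660.44 T; water cools: 1.23×4180×(T − 67.8) = 5141.4(T − 67.8)
5801.8 T = 348587 − 59641 = 288946
T ≈ 49.80 °C (positive, so assuming full melt was valid).

T_f ≈ 49.8 °C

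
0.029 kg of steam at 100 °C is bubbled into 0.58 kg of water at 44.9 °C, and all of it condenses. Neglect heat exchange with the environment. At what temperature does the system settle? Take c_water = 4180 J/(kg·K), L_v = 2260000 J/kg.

T_f ≈ 73.3 °C

Energy balance with sensible and latent terms:
steam→water at 100 °C releases m L_v = 0.029·2260000 = 65540
  condensate cools 100→T: 0.029·4180·(T − 100) = 121.22(T − 100)
  water warms: 0.58·4180·(T − 44.9) = 2424.4(T − 44.9)
2545.6 T = 65540 + 12122 + 108856 = 186518
T ≈ 73.27 °C (< 100 °C, so full condensation is consistent).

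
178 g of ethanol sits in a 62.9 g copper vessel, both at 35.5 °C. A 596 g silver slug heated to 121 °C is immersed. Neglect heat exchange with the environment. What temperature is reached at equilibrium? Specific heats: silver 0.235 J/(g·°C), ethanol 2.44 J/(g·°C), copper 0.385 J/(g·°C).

T_f ≈ 55.5 °C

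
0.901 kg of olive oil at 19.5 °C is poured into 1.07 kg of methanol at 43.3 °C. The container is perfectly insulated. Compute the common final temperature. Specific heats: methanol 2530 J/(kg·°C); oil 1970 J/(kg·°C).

T_f ≈ 33.9 °C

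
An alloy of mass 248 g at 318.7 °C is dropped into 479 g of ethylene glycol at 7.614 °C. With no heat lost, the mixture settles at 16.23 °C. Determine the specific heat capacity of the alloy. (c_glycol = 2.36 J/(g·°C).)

c ≈ 0.13 J/(g·°C)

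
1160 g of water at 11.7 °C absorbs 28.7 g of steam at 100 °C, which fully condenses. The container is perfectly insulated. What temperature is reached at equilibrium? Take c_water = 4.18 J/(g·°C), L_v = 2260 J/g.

T_f ≈ 26.9 °C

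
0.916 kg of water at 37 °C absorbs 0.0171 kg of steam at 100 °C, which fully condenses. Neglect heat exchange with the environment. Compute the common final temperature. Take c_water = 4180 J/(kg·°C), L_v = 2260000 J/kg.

Energy conservation, ΣQ = 0:
condense steam: −0.0171×2260000 = −38646; condensed water 100 °C→T: 71.48(T − 100); original water: 3828.9(T − 37)
3900.4 T = 38646 + 7147.8 + 141669 = 187462
T ≈ 48.06 °C (< 100 °C, so full condensation is consistent).

T_f ≈ 48.1 °C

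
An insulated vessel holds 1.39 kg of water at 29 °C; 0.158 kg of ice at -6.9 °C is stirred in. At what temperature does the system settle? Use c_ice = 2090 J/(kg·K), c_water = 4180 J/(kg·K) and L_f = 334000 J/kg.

T_f ≈ 17.5 °C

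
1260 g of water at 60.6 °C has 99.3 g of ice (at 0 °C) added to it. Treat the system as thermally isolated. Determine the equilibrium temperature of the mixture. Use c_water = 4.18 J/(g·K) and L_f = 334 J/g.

T_f ≈ 50.3 °C

Taking heat into each body as positive, Σ m c ΔT = 0:
fusion: m_ice L_f = 99.3·334 = 33166
  meltwater 0→T: 99.3·4.18·T = 415.07 T
  water cools: 1260·4.18·(T − 60.6) = 5266.8(T − 60.6)
5681.9 T = 319168 − 33166 = 286002
T ≈ 50.34 °C — above 0 °C, consistent with complete melting.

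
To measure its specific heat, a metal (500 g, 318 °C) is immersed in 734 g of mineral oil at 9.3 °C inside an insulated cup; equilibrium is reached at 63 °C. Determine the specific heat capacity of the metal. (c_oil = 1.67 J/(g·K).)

c ≈ 0.516 J/(g·K)

Let T be the final temperature. ΣQ_i = 0:
500·c·(63 − 318) + 734·1.67·(63 − 9.3) = 0
-127500 c = -65824
c = -65824/-127500 ≈ 0.5163 J/(g·K)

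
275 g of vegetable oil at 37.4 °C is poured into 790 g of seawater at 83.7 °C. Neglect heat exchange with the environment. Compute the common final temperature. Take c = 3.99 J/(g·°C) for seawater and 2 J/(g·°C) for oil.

Heat gained plus heat lost sum to zero:
790·3.99·(T − 83.7) + 275·2·(T − 37.4) = 0
3152.1(T − 83.7) + 550(T − 37.4) = 0
3702.1 T = 284401
T = 284401/3702.1 ≈ 76.82 °C

T_f ≈ 76.8 °C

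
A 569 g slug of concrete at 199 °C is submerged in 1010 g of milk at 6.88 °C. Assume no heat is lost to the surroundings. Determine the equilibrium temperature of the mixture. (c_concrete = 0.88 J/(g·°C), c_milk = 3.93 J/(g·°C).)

T_f ≈ 28.4 °C

Net heat exchanged in the isolated system is zero:
569·0.88·(T − 199) + 1010·3.93·(T − 6.88) = 0
500.72(T − 199) + 3969.3(T − 6.88) = 0
(500.72 + 3969.3) T = 500.72·199 + 3969.3·6.88
T ≈ 28.40 °C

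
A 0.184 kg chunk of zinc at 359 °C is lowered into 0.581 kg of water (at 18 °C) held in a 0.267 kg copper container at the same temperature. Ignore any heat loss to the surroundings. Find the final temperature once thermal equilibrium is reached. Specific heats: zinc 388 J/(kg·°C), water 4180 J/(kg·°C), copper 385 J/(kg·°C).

Taking heat into each body as positive, Σ m c ΔT = 0:
0.184*388*(T − 359) + 0.581*4180*(T − 18) + 0.267*385*(T − 18) = 0
(71.39 + 2428.6 + 102.8) T = 71.39*359 + 2428.6*18 + 102.8*18
T ≈ 27.35 °C

T_f ≈ 27.4 °C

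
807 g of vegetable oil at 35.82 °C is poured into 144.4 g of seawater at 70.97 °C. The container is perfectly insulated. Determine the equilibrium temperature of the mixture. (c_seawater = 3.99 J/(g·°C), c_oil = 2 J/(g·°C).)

Set heat shed by the hot body equal to heat absorbed by the cold body:
144.4*3.99*(70.97 − T) = 807*2*(T − 35.82)
576.16(70.97 − T) = 1614(T − 35.82)
2190.2 T = 98703  ⇒  T ≈ 45.07 °C

T_f ≈ 45.1 °C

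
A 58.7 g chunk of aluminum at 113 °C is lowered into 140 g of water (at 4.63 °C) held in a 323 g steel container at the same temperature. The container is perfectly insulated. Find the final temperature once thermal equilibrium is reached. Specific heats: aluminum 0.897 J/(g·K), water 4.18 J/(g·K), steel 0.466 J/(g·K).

T_f ≈ 11.9 °C

Energy conservation, ΣQ = 0:
58.7*0.897*(T − 113) + 140*4.18*(T − 4.63) + 323*0.466*(T − 4.63) = 0
(52.65 + 585.2 + 150.52) T = 52.65*113 + 585.2*4.63 + 150.52*4.63
T = 9356.3/788.37 ≈ 11.87 °C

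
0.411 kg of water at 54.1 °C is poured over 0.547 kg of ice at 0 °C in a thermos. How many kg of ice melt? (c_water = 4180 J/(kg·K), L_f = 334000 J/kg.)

m_melted ≈ 0.278 kg

Heat available from the water dropping to 0 °C: 0.411×4180×54.1 = 92943 J.
Fully melting the ice requires m_ice L_f = 0.547×334000 = 182698 J.
Since 92943 < 182698 J, not all the ice melts; equilibrium is at 0 °C.
Mass melted = 92943/334000 ≈ 0.2783 kg.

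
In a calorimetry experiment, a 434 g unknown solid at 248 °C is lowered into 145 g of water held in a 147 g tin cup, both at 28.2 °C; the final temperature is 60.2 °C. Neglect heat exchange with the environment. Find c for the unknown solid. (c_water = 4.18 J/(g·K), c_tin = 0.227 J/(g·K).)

c ≈ 0.251 J/(g·K)

Setting the total heat transfer to zero:
434·c·(60.2 − 248) + 145·4.18·(60.2 − 28.2) + 147·0.227·(60.2 − 28.2) = 0
-81505 c = -20463
c = -20463/-81505 ≈ 0.2511 J/(g·K)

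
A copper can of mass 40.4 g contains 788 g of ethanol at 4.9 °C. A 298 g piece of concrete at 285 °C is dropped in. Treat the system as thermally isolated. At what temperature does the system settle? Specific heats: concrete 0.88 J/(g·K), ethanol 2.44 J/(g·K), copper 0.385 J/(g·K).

Net heat exchanged in the isolated system is zero:
298×0.88×(T − 285) + 788×2.44×(T − 4.9) + 40.4×0.385×(T − 4.9) = 0
262.24(T − 285) + 1922.7(T − 4.9) + 15.55(T − 4.9) = 0
(262.24 + 1922.7 + 15.55) T = 262.24×285 + 1922.7×4.9 + 15.55×4.9
T ≈ 38.28 °C

T_f ≈ 38.3 °C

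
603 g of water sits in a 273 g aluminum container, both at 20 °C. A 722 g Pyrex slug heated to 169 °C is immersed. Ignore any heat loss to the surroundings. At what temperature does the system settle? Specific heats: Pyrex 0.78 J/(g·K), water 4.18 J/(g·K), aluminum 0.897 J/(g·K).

T_f ≈ 45.2 °C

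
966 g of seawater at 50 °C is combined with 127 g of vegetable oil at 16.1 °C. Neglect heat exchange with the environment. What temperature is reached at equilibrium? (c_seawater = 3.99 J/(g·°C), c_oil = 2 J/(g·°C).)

T_f ≈ 47.9 °C

|Q_seawater| = |Q_oil|:
966×3.99×(50 − T) = 127×2×(T − 16.1)
3854.3(50 − T) = 254(T − 16.1)
4108.3 T = 196806  ⇒  T ≈ 47.90 °C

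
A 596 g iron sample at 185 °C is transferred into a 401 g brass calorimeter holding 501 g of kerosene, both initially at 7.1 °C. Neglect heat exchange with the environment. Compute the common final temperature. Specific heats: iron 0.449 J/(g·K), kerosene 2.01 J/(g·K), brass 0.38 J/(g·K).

T_f is the heat-capacity-weighted average of the initial temperatures:
T_f = (267.6·185 + 1007·7.1 + 152.38·7.1) / (267.6 + 1007 + 152.38)
    = 57738 / 1427 ≈ 40.46 °C

T_f ≈ 40.5 °C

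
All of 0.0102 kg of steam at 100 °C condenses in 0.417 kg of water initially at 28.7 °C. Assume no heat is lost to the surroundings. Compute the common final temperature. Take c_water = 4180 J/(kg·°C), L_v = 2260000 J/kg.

T_f ≈ 43.3 °C

Heat gained plus heat lost sum to zero:
steam→water at 100 °C releases m L_v = 0.0102×2260000 = 23052; condensate cools 100→T: 0.0102×4180×(T − 100) = 42.64(T − 100); water warms: 0.417×4180×(T − 28.7) = 1743.1(T − 28.7)
1785.7 T = 23052 + 4263.6 + 50026 = 77341
T ≈ 43.31 °C — below 100 °C, confirming all the steam condensed.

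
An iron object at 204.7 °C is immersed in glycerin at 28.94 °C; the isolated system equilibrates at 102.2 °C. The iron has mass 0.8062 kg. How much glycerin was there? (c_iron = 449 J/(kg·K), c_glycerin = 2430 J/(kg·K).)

|Q_iron| = |Q_glycerin|:
0.8062×449×(204.7 − 102.2) = m×2430×(102.2 − 28.94)
178022 m = 37103  ⇒  m ≈ 0.2084 kg

m ≈ 0.208 kg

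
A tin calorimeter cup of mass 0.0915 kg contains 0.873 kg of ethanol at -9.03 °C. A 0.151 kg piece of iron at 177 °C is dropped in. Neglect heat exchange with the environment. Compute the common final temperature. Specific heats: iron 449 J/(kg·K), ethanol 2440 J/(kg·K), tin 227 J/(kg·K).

T_f is the heat-capacity-weighted average of the initial temperatures:
T_f = (67.8·177 + 2130.1·(-9.03) + 20.77·(-9.03)) / (67.8 + 2130.1 + 20.77)
    = -7422.1 / 2218.7 ≈ -3.35 °C

T_f ≈ -3.3 °C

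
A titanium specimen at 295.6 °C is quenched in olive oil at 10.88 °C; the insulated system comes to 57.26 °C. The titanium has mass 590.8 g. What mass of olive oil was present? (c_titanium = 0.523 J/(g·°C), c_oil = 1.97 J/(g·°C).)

Heat lost by the titanium = heat gained by the oil:
590.8·0.523·(295.6 − 57.26) = m·1.97·(57.26 − 10.88)
91.37 m = 73644  ⇒  m ≈ 806 g

m ≈ 806 g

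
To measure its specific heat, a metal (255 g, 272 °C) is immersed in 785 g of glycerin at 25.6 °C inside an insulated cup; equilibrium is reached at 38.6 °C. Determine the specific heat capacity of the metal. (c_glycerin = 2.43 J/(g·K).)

c ≈ 0.417 J/(g·K)

m_s c (T_s − T_f) = m_glycerin c_glycerin (T_f − T_0):
255·c·(272 − 38.6) = 785·2.43·(38.6 − 25.6)
59517 c = 24798  ⇒  c ≈ 0.4167 J/(g·K)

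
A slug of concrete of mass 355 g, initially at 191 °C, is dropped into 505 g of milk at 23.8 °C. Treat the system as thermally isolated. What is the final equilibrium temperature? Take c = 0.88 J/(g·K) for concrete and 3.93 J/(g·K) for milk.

Let T be the final temperature. ΣQ_i = 0:
355·0.88·(T − 191) + 505·3.93·(T − 23.8) = 0
312.4(T − 191) + 1984.7(T − 23.8) = 0
(312.4 + 1984.7) T = 312.4·191 + 1984.7·23.8
T ≈ 46.54 °C

T_f ≈ 46.5 °C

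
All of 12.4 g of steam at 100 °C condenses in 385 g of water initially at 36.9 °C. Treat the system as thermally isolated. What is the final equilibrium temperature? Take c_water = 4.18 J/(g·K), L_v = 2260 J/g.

T_f ≈ 55.7 °C

Let T be the final temperature. ΣQ_i = 0:
steam→water at 100 °C releases m L_v = 12.4×2260 = 28024; condensed water 100 °C→T: 51.83(T − 100); water warms: 385×4.18×(T − 36.9) = 1609.3(T − 36.9)
1661.1 T = 28024 + 5183.2 + 59383 = 92590
T ≈ 55.74 °C, under the boiling point, so the assumption holds.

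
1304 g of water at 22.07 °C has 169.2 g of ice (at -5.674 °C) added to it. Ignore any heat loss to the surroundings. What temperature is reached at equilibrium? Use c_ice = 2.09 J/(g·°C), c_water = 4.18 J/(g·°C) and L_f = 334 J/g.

T_f ≈ 10.0 °C

Heat gained plus heat lost sum to zero:
ice -5.674→0 °C: 169.2·2.09·5.674 = 2006.5
  fusion: m_ice L_f = 169.2·334 = 56513
  meltwater 0→T: 169.2·4.18·T = 707.26 T
  water: 5450.7(T − 22.07)
6158 T = 120297 − 58519 = 61778
T ≈ 10.03 °C — above 0 °C, consistent with complete melting.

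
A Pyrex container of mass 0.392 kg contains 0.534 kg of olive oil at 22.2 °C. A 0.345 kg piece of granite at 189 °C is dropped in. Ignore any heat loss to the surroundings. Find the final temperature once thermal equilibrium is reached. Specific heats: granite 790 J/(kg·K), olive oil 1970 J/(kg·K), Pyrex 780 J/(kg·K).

T_f ≈ 50.1 °C

Taking heat into each body as positive, Σ m c ΔT = 0:
0.345·790·(T − 189) + 0.534·1970·(T − 22.2) + 0.392·780·(T − 22.2) = 0
272.55(T − 189) + 1052(T − 22.2) + 305.76(T − 22.2) = 0
(272.55 + 1052 + 305.76) T = 272.55·189 + 1052·22.2 + 305.76·22.2
T = 81654 / 1630.3 = 50.1 °C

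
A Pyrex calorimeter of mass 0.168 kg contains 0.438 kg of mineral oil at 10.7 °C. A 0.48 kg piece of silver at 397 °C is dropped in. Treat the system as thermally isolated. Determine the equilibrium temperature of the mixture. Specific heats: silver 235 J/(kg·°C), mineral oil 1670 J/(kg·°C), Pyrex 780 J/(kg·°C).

T_f ≈ 55.4 °C

Energy conservation, ΣQ = 0:
0.48*235*(T − 397) + 0.438*1670*(T − 10.7) + 0.168*780*(T − 10.7) = 0
112.8(T − 397) + 731.46(T − 10.7) + 131.04(T − 10.7) = 0
(112.8 + 731.46 + 131.04) T = 112.8*397 + 731.46*10.7 + 131.04*10.7
T ≈ 55.38 °C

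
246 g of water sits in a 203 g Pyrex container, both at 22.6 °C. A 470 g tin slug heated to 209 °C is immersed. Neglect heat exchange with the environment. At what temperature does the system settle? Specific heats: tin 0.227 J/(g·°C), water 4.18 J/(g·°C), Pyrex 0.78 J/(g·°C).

T_f ≈ 38.0 °C

T_f is the heat-capacity-weighted average of the initial temperatures:
T_f = (106.69×209 + 1028.3×22.6 + 158.34×22.6) / (106.69 + 1028.3 + 158.34)
    = 49116 / 1293.3 ≈ 37.98 °C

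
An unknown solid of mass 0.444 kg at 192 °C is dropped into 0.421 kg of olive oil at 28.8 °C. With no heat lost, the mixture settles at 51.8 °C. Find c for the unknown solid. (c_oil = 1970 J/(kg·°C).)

m_s c (T_s − T_f) = m_oil c_oil (T_f − T_0):
0.444×c×(192 − 51.8) = 0.421×1970×(51.8 − 28.8)
62.25 c = 19076  ⇒  c ≈ 306.4 J/(kg·°C)

c ≈ 306 J/(kg·°C)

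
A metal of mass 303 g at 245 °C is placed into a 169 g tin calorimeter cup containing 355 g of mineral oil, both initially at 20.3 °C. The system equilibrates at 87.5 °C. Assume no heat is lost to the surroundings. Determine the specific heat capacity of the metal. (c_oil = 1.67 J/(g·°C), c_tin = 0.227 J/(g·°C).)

c ≈ 0.889 J/(g·°C)

Net heat exchanged in the isolated system is zero:
303×c×(87.5 − 245) + 355×1.67×(87.5 − 20.3) + 169×0.227×(87.5 − 20.3) = 0
-47722 c = -42418
c = -42418/-47722 ≈ 0.8888 J/(g·°C)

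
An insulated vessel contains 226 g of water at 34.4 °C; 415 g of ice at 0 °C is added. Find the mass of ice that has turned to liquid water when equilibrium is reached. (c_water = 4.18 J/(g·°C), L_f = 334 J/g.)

m_melted ≈ 97.3 g

Cooling the water to 0 °C releases 226×4.18×34.4 = 32497 J.
Melting all 415 g of ice would need 415×334 = 138610 J.
That's not enough to melt it all — equilibrium is at 0 °C with ice remaining.
Mass melted = 32497/334 ≈ 97.3 g.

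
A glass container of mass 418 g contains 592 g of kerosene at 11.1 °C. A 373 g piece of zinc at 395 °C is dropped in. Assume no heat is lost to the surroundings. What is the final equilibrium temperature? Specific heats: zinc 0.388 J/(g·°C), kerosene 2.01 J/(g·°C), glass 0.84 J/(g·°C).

T_f ≈ 44.1 °C

Taking heat into each body as positive, Σ m c ΔT = 0:
373·0.388·(T − 395) + 592·2.01·(T − 11.1) + 418·0.84·(T − 11.1) = 0
144.72(T − 395) + 1189.9(T − 11.1) + 351.12(T − 11.1) = 0
(144.72 + 1189.9 + 351.12) T = 144.72·395 + 1189.9·11.1 + 351.12·11.1
T = 74272/1685.8 ≈ 44.06 °C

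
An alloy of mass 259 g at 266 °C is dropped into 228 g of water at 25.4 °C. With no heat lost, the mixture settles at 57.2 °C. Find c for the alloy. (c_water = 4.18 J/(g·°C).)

c ≈ 0.56 J/(g·°C)

Heat gained plus heat lost sum to zero:
259×c×(57.2 − 266) + 228×4.18×(57.2 − 25.4) = 0
-54079 c = -30307
c = -30307/-54079 ≈ 0.5604 J/(g·°C)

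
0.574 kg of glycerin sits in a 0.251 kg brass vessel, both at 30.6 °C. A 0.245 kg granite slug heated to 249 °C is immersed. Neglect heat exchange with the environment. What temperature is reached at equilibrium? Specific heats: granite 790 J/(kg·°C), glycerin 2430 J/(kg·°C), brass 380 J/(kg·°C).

T_f = Σ m_i c_i T_i / Σ m_i c_i:
T_f = (193.55×249 + 1394.8×30.6 + 95.38×30.6) / (193.55 + 1394.8 + 95.38)
    = 93794 / 1683.8 ≈ 55.71 °C

T_f ≈ 55.7 °C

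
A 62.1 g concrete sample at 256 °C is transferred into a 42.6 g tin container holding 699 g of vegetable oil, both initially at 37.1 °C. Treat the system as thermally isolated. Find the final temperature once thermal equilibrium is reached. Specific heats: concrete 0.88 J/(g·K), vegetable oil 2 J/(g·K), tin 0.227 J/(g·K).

T_f ≈ 45.3 °C

Setting the total heat transfer to zero:
62.1×0.88×(T − 256) + 699×2×(T − 37.1) + 42.6×0.227×(T − 37.1) = 0
54.65(T − 256) + 1398(T − 37.1) + 9.67(T − 37.1) = 0
(54.65 + 1398 + 9.67) T = 54.65×256 + 1398×37.1 + 9.67×37.1
T ≈ 45.28 °C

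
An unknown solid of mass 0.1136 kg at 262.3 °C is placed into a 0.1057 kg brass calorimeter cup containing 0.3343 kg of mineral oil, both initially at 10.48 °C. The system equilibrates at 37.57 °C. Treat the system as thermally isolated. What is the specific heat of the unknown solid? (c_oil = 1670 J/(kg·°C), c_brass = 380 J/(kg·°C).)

Conservation of energy gives ΣQ = 0:
0.1136×c×(37.57 − 262.3) + 0.3343×1670×(37.57 − 10.48) + 0.1057×380×(37.57 − 10.48) = 0
-25.53 c = -16212
c = -16212/-25.53 ≈ 635 J/(kg·°C)

c ≈ 635 J/(kg·°C)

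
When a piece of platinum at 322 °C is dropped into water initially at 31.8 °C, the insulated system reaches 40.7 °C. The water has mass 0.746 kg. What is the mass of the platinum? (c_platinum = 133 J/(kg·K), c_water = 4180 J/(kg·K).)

|Q_platinum| = |Q_water|:
m×133×(322 − 40.7) = 0.746×4180×(40.7 − 31.8)
37413 m = 27753  ⇒  m ≈ 0.7418 kg

m ≈ 0.742 kg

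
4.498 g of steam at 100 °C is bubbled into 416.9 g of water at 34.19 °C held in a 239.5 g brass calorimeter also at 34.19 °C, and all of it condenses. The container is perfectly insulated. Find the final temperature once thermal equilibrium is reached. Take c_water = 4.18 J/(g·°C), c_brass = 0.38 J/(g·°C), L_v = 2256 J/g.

Taking heat into each body as positive, Σ m c ΔT = 0:
condense steam: −4.498×2256 = −10147; condensed water 100 °C→T: 18.8(T − 100); original water: 1742.6(T − 34.19); brass cup: 239.5×0.38×(T − 34.19) = 91.01(T − 34.19)
1852.5 T = 10147 + 1880.2 + 62693 = 74720
T ≈ 40.34 °C — below 100 °C, confirming all the steam condensed.

T_f ≈ 40.3 °C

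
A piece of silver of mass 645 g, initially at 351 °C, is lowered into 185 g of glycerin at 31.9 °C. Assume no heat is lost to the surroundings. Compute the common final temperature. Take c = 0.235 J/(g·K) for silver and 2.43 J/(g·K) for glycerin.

T_f ≈ 112.4 °C

With ΣQ=0 the equilibrium temperature is the m·c-weighted mean:
T_f = (151.57·351 + 449.55·31.9) / (151.57 + 449.55)
    = 67543 / 601.12 ≈ 112.36 °C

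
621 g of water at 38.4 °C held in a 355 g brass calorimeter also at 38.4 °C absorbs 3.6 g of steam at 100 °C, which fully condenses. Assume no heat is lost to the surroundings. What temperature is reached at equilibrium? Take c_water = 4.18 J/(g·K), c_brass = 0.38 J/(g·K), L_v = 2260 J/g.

T_f ≈ 41.7 °C

Net heat exchanged in the isolated system is zero:
condense steam: −3.6×2260 = −8136; condensed water 100 °C→T: 15.05(T − 100); original water: 2595.8(T − 38.4); brass cup: 355×0.38×(T − 38.4) = 134.9(T − 38.4)
2745.7 T = 8136 + 1504.8 + 104858 = 114499
T ≈ 41.70 °C, under the boiling point, so the assumption holds.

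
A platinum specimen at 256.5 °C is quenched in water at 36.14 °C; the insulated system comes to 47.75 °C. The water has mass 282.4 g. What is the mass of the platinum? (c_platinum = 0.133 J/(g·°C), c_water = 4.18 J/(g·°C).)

Heat lost by the platinum = heat gained by the water:
m·0.133·(256.5 − 47.75) = 282.4·4.18·(47.75 − 36.14)
27.76 m = 13705  ⇒  m ≈ 493.6 g

m ≈ 494 g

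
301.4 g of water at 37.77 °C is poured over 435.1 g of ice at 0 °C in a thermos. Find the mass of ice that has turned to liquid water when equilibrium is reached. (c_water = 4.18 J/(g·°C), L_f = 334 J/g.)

Water can give up m c ΔT = 301.4×4.18×37.77 = 47585 J before reaching 0 °C.
Fully melting the ice requires m_ice L_f = 435.1×334 = 145323 J.
47585 J < 145323 J, so only part of the ice melts and the system sits at 0 °C.
m_melted×334 = 47585  ⇒  m_melted ≈ 142.5 g.

m_melted ≈ 142 g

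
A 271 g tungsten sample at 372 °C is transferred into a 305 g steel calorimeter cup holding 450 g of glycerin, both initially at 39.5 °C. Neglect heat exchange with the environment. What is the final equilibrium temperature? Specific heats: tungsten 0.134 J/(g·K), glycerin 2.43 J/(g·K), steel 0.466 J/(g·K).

T_f ≈ 49.0 °C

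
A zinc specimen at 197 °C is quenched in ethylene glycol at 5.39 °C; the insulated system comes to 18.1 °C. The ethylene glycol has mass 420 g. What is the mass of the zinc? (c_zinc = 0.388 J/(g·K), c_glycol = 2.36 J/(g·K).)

m ≈ 181 g

|Q_zinc| = |Q_glycol|:
m×0.388×(197 − 18.1) = 420×2.36×(18.1 − 5.39)
69.41 m = 12598  ⇒  m ≈ 181.5 g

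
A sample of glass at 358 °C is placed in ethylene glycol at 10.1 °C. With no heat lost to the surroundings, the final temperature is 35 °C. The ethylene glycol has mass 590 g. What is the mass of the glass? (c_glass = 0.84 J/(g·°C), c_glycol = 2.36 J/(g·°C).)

Heat lost by the glass = heat gained by the glycol:
m·0.84·(358 − 35) = 590·2.36·(35 − 10.1)
271.32 m = 34671  ⇒  m ≈ 127.8 g

m ≈ 128 g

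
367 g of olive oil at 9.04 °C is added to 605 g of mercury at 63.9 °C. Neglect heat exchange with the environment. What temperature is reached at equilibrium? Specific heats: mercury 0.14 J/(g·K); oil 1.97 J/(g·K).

Heat lost by the mercury equals heat gained by the oil:
605·0.14·(63.9 − T) = 367·1.97·(T − 9.04)
84.7(63.9 − T) = 722.99(T − 9.04)
807.69 T = 11948  ⇒  T ≈ 14.79 °C

T_f ≈ 14.8 °C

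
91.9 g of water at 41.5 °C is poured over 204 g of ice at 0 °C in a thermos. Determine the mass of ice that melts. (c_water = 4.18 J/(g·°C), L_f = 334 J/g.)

Heat available from the water dropping to 0 °C: 91.9×4.18×41.5 = 15942 J.
Melting all 204 g of ice would need 204×334 = 68136 J.
Since 15942 < 68136 J, not all the ice melts; equilibrium is at 0 °C.
m_melted×334 = 15942  ⇒  m_melted ≈ 47.73 g.

m_melted ≈ 47.7 g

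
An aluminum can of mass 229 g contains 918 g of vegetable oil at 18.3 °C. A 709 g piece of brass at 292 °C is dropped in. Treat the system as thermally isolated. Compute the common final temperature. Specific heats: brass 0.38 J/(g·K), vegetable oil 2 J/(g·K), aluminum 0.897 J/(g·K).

Let T be the final temperature. ΣQ_i = 0:
709·0.38·(T − 292) + 918·2·(T − 18.3) + 229·0.897·(T − 18.3) = 0
269.42(T − 292) + 1836(T − 18.3) + 205.41(T − 18.3) = 0
2310.8 T = 116028
T = 116028/2310.8 ≈ 50.21 °C

T_f ≈ 50.2 °C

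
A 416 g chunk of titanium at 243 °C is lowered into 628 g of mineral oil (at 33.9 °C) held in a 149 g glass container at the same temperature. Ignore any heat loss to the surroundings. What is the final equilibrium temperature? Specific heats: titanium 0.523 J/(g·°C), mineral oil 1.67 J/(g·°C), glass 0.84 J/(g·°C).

Taking heat into each body as positive, Σ m c ΔT = 0:
416×0.523×(T − 243) + 628×1.67×(T − 33.9) + 149×0.84×(T − 33.9) = 0
217.57(T − 243) + 1048.8(T − 33.9) + 125.16(T − 33.9) = 0
1391.5 T = 92665
T = 92665/1391.5 ≈ 66.59 °C

T_f ≈ 66.6 °C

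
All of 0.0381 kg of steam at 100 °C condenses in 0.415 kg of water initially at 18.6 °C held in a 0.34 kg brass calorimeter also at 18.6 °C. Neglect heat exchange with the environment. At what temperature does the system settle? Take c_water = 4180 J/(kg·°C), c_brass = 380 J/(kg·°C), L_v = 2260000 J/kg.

Conservation of energy gives ΣQ = 0:
condense steam: −0.0381·2260000 = −86106
  condensed water 100 °C→T: 159.26(T − 100)
  water warms: 0.415·4180·(T − 18.6) = 1734.7(T − 18.6)
  brass cup: 0.34·380·(T − 18.6) = 129.2(T − 18.6)
2023.2 T = 86106 + 15926 + 34669 = 136700
T ≈ 67.57 °C (< 100 °C, so full condensation is consistent).

T_f ≈ 67.6 °C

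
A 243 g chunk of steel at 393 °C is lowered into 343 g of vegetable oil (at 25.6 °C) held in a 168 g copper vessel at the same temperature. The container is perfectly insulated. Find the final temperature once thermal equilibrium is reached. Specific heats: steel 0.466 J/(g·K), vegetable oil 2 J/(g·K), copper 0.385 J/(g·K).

T_f ≈ 73.8 °C

Let T be the final temperature. ΣQ_i = 0:
243×0.466×(T − 393) + 343×2×(T − 25.6) + 168×0.385×(T − 25.6) = 0
(113.24 + 686 + 64.68) T = 113.24×393 + 686×25.6 + 64.68×25.6
T ≈ 73.76 °C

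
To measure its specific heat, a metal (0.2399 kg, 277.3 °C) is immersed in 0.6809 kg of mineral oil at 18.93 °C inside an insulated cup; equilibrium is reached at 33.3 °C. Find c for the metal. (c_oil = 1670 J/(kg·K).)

c ≈ 279 J/(kg·K)

Heat lost by the metal = heat gained by the oil:
0.2399·c·(277.3 − 33.3) = 0.6809·1670·(33.3 − 18.93)
58.54 c = 16340  ⇒  c ≈ 279.1 J/(kg·K)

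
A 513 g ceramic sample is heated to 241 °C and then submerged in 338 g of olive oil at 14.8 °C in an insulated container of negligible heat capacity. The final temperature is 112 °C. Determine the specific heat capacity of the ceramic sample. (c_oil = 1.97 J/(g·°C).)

c ≈ 0.978 J/(g·°C)

Heat lost by the ceramic sample = heat gained by the oil:
513×c×(241 − 112) = 338×1.97×(112 − 14.8)
66177 c = 64722  ⇒  c ≈ 0.978 J/(g·°C)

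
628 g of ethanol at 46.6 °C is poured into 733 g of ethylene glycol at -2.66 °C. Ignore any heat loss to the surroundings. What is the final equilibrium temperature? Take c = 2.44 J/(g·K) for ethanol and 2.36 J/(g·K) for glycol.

T_f ≈ 20.5 °C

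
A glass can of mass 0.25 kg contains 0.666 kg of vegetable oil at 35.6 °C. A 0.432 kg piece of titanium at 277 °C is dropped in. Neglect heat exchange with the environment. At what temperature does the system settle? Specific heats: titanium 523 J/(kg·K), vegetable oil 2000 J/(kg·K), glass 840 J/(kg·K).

T_f ≈ 66.5 °C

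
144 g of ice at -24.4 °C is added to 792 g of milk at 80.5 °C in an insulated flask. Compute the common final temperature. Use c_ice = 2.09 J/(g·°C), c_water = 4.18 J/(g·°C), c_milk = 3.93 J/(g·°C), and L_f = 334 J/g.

Net heat exchanged in the isolated system is zero:
ice -24.4→0 °C: 144×2.09×24.4 = 7343.4
  fusion: m_ice L_f = 144×334 = 48096
  warm the meltwater: 601.92 T
  milk: 3112.6(T − 80.5)
3714.5 T = 250561 − 55439 = 195122
T ≈ 52.53 °C — above 0 °C, consistent with complete melting.

T_f ≈ 52.5 °C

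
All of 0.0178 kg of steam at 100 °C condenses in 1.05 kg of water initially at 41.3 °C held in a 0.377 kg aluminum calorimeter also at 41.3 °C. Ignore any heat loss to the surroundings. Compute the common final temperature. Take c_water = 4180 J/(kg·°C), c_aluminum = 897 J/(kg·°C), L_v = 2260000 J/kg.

T_f ≈ 50.6 °C

Net heat exchanged in the isolated system is zero:
steam→water at 100 °C releases m L_v = 0.0178·2260000 = 40228
  condensate cools 100→T: 0.0178·4180·(T − 100) = 74.4(T − 100)
  water warms: 1.05·4180·(T − 41.3) = 4389(T − 41.3)
  aluminum cup: 0.377·897·(T − 41.3) = 338.17(T − 41.3)
4801.6 T = 40228 + 7440.4 + 195232 = 242900
T ≈ 50.59 °C (< 100 °C, so full condensation is consistent).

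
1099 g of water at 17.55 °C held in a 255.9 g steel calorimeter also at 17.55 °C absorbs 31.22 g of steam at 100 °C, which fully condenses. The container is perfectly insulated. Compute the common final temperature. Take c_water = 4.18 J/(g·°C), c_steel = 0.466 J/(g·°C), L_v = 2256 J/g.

T_f ≈ 34.3 °C

Setting the total heat transfer to zero:
steam→water at 100 °C releases m L_v = 31.22·2256 = 70432; condensate cools 100→T: 31.22·4.18·(T − 100) = 130.5(T − 100); original water: 4593.8(T − 17.55); cup: 119.25(T − 17.55)
4843.6 T = 70432 + 13050 + 82714 = 166197
T ≈ 34.31 °C (< 100 °C, so full condensation is consistent).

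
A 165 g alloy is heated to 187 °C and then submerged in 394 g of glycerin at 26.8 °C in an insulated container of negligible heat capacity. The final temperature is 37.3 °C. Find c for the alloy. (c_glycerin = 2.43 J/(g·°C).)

c ≈ 0.407 J/(g·°C)

Heat lost by the alloy = heat gained by the glycerin:
165×c×(187 − 37.3) = 394×2.43×(37.3 − 26.8)
24700 c = 10053  ⇒  c ≈ 0.407 J/(g·°C)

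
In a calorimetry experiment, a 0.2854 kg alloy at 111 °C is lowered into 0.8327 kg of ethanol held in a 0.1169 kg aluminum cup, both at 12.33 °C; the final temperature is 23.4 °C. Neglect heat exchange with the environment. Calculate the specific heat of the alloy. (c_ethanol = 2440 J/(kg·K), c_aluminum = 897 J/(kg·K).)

c ≈ 946 J/(kg·K)

Taking heat into each body as positive, Σ m c ΔT = 0:
0.2854·c·(23.4 − 111) + 0.8327·2440·(23.4 − 12.33) + 0.1169·897·(23.4 − 12.33) = 0
-25 c = -23653
c = -23653/-25 ≈ 946.1 J/(kg·K)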